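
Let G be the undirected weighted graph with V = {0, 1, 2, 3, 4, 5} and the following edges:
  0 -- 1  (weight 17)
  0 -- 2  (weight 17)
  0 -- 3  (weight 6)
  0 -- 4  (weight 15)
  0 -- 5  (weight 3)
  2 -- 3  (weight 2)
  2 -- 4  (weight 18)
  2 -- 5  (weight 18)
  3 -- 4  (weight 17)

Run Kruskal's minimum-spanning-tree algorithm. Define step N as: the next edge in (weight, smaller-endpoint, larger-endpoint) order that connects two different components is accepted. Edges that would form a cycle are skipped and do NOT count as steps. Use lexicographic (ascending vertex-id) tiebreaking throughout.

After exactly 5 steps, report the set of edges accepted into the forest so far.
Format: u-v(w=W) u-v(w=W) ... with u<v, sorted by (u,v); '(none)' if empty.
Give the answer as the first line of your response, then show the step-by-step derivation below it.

0-1(w=17) 0-3(w=6) 0-4(w=15) 0-5(w=3) 2-3(w=2)

step 1: add edge 2-3 (w=2); MST = {2-3(w=2)}
step 2: add edge 0-5 (w=3); MST = {0-5(w=3) 2-3(w=2)}
step 3: add edge 0-3 (w=6); MST = {0-3(w=6) 0-5(w=3) 2-3(w=2)}
step 4: add edge 0-4 (w=15); MST = {0-3(w=6) 0-4(w=15) 0-5(w=3) 2-3(w=2)}
step 5: add edge 0-1 (w=17); MST = {0-1(w=17) 0-3(w=6) 0-4(w=15) 0-5(w=3) 2-3(w=2)}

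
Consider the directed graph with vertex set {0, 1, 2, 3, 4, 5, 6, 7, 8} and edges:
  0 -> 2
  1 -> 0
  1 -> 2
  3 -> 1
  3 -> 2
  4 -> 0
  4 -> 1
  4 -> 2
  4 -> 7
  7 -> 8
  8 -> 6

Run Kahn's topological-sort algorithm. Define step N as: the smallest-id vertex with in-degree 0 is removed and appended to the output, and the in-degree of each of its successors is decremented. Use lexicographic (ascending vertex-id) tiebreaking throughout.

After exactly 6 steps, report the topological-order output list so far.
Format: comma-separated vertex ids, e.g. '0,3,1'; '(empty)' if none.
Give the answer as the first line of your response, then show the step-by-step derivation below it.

3,4,1,0,2,5

step 1: output 3; order=[3]; indeg=(2,1,3,0,0,0,1,1,1)
step 2: output 4; order=[3,4]; indeg=(1,0,2,0,0,0,1,0,1)
step 3: output 1; order=[3,4,1]; indeg=(0,0,1,0,0,0,1,0,1)
step 4: output 0; order=[3,4,1,0]; indeg=(0,0,0,0,0,0,1,0,1)
step 5: output 2; order=[3,4,1,0,2]; indeg=(0,0,0,0,0,0,1,0,1)
step 6: output 5; order=[3,4,1,0,2,5]; indeg=(0,0,0,0,0,0,1,0,1)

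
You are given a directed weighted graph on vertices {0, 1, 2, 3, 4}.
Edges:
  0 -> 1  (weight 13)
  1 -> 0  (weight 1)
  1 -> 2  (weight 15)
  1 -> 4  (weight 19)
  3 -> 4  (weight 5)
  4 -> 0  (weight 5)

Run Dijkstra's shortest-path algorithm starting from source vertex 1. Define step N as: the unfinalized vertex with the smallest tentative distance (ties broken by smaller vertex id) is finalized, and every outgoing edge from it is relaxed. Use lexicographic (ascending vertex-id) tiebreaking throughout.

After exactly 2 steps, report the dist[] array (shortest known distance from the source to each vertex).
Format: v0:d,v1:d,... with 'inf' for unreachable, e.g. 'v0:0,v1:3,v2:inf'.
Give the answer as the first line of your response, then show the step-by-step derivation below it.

v0:1,v1:0,v2:15,v3:inf,v4:19

step 1: dist = v0:1,v1:0,v2:15,v3:inf,v4:19
step 2: dist = v0:1,v1:0,v2:15,v3:inf,v4:19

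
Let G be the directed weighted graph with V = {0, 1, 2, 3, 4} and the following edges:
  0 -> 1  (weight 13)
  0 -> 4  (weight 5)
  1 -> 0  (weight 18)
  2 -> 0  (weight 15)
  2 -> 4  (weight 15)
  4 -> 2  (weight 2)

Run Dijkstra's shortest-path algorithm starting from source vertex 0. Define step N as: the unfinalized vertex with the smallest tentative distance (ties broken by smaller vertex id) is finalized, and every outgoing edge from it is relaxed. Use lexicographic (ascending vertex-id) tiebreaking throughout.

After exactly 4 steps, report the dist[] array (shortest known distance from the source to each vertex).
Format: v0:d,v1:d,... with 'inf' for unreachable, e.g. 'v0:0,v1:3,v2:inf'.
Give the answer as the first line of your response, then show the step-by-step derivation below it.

v0:0,v1:13,v2:7,v3:inf,v4:5

step 1: dist = v0:0,v1:13,v2:inf,v3:inf,v4:5
step 2: dist = v0:0,v1:13,v2:7,v3:inf,v4:5
step 3: dist = v0:0,v1:13,v2:7,v3:inf,v4:5
step 4: dist = v0:0,v1:13,v2:7,v3:inf,v4:5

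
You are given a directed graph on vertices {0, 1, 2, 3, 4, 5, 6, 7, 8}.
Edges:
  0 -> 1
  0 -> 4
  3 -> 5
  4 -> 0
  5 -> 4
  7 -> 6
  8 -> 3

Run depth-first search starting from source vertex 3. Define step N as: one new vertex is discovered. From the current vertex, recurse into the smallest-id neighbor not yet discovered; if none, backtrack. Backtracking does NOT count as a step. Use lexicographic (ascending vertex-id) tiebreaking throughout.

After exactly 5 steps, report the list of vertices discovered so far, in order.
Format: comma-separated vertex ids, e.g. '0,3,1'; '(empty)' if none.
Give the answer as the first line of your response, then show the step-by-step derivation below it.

3,5,4,0,1

step 1: discover 3; path=3; order=3
step 2: discover 5; path=3>5; order=3,5
step 3: discover 4; path=3>5>4; order=3,5,4
step 4: discover 0; path=3>5>4>0; order=3,5,4,0
step 5: discover 1; path=3>5>4>0>1; order=3,5,4,0,1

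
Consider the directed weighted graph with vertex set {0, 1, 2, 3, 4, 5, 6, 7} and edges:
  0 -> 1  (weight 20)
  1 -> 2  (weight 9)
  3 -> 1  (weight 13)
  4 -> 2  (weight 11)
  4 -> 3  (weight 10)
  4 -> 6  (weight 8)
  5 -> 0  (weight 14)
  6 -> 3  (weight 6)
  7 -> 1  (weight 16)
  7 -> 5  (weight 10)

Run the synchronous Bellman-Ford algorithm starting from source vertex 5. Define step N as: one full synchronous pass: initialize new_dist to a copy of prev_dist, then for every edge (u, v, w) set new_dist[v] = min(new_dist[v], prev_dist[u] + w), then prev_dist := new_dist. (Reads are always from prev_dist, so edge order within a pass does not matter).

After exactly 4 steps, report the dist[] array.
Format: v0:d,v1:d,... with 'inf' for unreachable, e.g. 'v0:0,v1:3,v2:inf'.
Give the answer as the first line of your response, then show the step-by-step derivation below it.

v0:14,v1:34,v2:43,v3:inf,v4:inf,v5:0,v6:inf,v7:inf

step 1: dist = v0:14,v1:inf,v2:inf,v3:inf,v4:inf,v5:0,v6:inf,v7:inf
step 2: dist = v0:14,v1:34,v2:inf,v3:inf,v4:inf,v5:0,v6:inf,v7:inf
step 3: dist = v0:14,v1:34,v2:43,v3:inf,v4:inf,v5:0,v6:inf,v7:inf
step 4: dist = v0:14,v1:34,v2:43,v3:inf,v4:inf,v5:0,v6:inf,v7:inf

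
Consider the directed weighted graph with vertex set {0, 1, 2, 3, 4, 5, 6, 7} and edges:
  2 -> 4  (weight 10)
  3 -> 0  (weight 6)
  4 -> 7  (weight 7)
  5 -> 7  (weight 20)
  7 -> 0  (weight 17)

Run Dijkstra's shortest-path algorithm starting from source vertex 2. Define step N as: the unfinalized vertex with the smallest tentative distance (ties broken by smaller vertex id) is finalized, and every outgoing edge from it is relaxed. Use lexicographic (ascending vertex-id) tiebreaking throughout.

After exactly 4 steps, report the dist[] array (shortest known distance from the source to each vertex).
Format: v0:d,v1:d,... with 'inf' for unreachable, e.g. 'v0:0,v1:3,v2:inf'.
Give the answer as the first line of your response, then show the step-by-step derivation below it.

v0:34,v1:inf,v2:0,v3:inf,v4:10,v5:inf,v6:inf,v7:17

step 1: dist = v0:inf,v1:inf,v2:0,v3:inf,v4:10,v5:inf,v6:inf,v7:inf
step 2: dist = v0:inf,v1:inf,v2:0,v3:inf,v4:10,v5:inf,v6:inf,v7:17
step 3: dist = v0:34,v1:inf,v2:0,v3:inf,v4:10,v5:inf,v6:inf,v7:17
step 4: dist = v0:34,v1:inf,v2:0,v3:inf,v4:10,v5:inf,v6:inf,v7:17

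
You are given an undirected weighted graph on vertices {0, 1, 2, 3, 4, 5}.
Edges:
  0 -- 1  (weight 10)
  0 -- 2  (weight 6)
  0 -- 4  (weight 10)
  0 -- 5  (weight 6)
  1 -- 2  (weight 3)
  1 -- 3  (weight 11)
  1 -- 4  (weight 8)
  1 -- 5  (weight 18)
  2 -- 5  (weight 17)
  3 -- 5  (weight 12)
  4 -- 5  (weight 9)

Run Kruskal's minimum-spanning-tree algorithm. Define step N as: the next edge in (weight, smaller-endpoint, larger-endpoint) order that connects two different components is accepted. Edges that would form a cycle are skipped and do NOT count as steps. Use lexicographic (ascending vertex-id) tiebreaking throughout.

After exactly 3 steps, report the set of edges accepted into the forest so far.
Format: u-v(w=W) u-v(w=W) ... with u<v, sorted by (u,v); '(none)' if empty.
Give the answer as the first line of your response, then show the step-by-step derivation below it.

0-2(w=6) 0-5(w=6) 1-2(w=3)

step 1: add edge 1-2 (w=3); MST = {1-2(w=3)}
step 2: add edge 0-2 (w=6); MST = {0-2(w=6) 1-2(w=3)}
step 3: add edge 0-5 (w=6); MST = {0-2(w=6) 0-5(w=6) 1-2(w=3)}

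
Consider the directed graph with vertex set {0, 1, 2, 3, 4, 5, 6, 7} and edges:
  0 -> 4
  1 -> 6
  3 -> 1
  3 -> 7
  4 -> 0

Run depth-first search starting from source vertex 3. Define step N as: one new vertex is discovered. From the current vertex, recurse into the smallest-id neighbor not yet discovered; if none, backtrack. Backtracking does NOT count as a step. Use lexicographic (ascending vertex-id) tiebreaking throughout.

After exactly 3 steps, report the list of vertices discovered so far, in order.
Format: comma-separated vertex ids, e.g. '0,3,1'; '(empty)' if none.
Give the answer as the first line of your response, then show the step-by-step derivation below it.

3,1,6

step 1: discover 3; path=3; order=3
step 2: discover 1; path=3>1; order=3,1
step 3: discover 6; path=3>1>6; order=3,1,6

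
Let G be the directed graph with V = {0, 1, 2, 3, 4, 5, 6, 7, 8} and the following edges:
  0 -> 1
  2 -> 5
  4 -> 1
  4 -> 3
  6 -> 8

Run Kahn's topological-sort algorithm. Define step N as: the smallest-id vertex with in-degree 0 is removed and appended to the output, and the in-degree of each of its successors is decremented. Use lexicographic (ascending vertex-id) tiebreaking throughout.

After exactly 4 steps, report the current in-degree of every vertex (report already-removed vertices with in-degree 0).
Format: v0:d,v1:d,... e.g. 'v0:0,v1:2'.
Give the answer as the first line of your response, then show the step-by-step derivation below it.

v0:0,v1:0,v2:0,v3:0,v4:0,v5:0,v6:0,v7:0,v8:1

step 1: output 0; order=[0]; indeg=(0,1,0,1,0,1,0,0,1)
step 2: output 2; order=[0,2]; indeg=(0,1,0,1,0,0,0,0,1)
step 3: output 4; order=[0,2,4]; indeg=(0,0,0,0,0,0,0,0,1)
step 4: output 1; order=[0,2,4,1]; indeg=(0,0,0,0,0,0,0,0,1)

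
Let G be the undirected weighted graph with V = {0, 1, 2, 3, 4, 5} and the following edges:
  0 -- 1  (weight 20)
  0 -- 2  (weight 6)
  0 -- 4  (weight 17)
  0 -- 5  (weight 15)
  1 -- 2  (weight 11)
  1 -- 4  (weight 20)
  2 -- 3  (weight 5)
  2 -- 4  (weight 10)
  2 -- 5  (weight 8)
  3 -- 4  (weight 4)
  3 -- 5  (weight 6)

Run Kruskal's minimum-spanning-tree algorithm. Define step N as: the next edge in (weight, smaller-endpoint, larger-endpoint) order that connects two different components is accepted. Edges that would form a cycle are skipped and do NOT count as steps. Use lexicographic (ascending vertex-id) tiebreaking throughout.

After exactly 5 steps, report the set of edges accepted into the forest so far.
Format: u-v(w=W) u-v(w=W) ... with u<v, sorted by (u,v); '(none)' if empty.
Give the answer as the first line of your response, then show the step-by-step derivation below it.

0-2(w=6) 1-2(w=11) 2-3(w=5) 3-4(w=4) 3-5(w=6)

step 1: add edge 3-4 (w=4); MST = {3-4(w=4)}
step 2: add edge 2-3 (w=5); MST = {2-3(w=5) 3-4(w=4)}
step 3: add edge 0-2 (w=6); MST = {0-2(w=6) 2-3(w=5) 3-4(w=4)}
step 4: add edge 3-5 (w=6); MST = {0-2(w=6) 2-3(w=5) 3-4(w=4) 3-5(w=6)}
step 5: add edge 1-2 (w=11); MST = {0-2(w=6) 1-2(w=11) 2-3(w=5) 3-4(w=4) 3-5(w=6)}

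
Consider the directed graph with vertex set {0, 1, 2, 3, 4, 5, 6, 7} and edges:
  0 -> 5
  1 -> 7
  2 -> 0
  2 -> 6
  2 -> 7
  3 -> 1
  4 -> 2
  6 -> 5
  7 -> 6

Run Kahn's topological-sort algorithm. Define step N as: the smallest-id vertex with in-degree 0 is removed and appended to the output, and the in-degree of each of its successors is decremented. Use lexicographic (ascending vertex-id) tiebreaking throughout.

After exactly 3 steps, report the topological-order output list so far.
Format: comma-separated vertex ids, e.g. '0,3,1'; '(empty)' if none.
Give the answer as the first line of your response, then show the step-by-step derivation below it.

3,1,4

step 1: output 3; order=[3]; indeg=(1,0,1,0,0,2,2,2)
step 2: output 1; order=[3,1]; indeg=(1,0,1,0,0,2,2,1)
step 3: output 4; order=[3,1,4]; indeg=(1,0,0,0,0,2,2,1)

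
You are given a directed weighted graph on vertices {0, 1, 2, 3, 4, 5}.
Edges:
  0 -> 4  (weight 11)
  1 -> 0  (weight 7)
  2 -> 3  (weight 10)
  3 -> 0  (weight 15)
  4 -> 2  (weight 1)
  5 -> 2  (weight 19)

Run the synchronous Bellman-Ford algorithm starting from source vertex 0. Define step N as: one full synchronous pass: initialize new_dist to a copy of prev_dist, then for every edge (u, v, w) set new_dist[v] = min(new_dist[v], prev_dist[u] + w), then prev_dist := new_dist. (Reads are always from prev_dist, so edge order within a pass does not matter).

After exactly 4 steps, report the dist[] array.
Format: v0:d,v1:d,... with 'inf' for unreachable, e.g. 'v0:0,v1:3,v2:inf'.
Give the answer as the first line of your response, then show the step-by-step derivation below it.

v0:0,v1:inf,v2:12,v3:22,v4:11,v5:inf

step 1: dist = v0:0,v1:inf,v2:inf,v3:inf,v4:11,v5:inf
step 2: dist = v0:0,v1:inf,v2:12,v3:inf,v4:11,v5:inf
step 3: dist = v0:0,v1:inf,v2:12,v3:22,v4:11,v5:inf
step 4: dist = v0:0,v1:inf,v2:12,v3:22,v4:11,v5:inf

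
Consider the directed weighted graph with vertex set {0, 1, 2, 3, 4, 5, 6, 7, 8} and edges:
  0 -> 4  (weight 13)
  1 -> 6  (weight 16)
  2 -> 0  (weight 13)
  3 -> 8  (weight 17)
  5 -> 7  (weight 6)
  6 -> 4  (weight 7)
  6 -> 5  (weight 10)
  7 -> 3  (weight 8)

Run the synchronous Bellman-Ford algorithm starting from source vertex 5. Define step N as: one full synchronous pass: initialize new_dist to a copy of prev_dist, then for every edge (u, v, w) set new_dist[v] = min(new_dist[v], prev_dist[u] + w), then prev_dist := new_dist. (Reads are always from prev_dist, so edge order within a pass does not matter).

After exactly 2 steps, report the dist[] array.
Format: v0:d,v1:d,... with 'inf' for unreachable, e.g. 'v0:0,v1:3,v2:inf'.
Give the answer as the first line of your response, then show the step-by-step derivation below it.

v0:inf,v1:inf,v2:inf,v3:14,v4:inf,v5:0,v6:inf,v7:6,v8:inf

step 1: dist = v0:inf,v1:inf,v2:inf,v3:inf,v4:inf,v5:0,v6:inf,v7:6,v8:inf
step 2: dist = v0:inf,v1:inf,v2:inf,v3:14,v4:inf,v5:0,v6:inf,v7:6,v8:inf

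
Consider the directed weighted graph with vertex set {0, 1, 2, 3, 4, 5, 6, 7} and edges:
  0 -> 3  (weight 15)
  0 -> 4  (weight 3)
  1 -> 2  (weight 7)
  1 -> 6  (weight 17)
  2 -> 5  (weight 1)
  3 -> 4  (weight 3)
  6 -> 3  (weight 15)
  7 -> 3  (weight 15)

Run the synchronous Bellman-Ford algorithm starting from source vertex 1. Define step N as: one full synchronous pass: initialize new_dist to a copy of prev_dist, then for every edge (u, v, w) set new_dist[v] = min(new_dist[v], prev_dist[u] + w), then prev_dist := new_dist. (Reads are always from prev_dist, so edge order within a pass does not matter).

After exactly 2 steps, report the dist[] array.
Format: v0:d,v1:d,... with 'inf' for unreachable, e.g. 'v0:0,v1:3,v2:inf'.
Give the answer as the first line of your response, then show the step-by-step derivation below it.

v0:inf,v1:0,v2:7,v3:32,v4:inf,v5:8,v6:17,v7:inf

step 1: dist = v0:inf,v1:0,v2:7,v3:inf,v4:inf,v5:inf,v6:17,v7:inf
step 2: dist = v0:inf,v1:0,v2:7,v3:32,v4:inf,v5:8,v6:17,v7:inf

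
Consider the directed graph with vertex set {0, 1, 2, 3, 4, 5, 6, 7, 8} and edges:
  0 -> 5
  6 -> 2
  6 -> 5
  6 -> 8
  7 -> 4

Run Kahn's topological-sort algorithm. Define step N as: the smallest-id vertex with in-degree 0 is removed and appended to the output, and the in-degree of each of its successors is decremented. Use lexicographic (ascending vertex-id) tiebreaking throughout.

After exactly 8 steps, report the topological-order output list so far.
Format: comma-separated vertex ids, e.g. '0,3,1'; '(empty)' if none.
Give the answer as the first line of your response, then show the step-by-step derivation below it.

0,1,3,6,2,5,7,4

step 1: output 0; order=[0]; indeg=(0,0,1,0,1,1,0,0,1)
step 2: output 1; order=[0,1]; indeg=(0,0,1,0,1,1,0,0,1)
step 3: output 3; order=[0,1,3]; indeg=(0,0,1,0,1,1,0,0,1)
step 4: output 6; order=[0,1,3,6]; indeg=(0,0,0,0,1,0,0,0,0)
step 5: output 2; order=[0,1,3,6,2]; indeg=(0,0,0,0,1,0,0,0,0)
step 6: output 5; order=[0,1,3,6,2,5]; indeg=(0,0,0,0,1,0,0,0,0)
step 7: output 7; order=[0,1,3,6,2,5,7]; indeg=(0,0,0,0,0,0,0,0,0)
step 8: output 4; order=[0,1,3,6,2,5,7,4]; indeg=(0,0,0,0,0,0,0,0,0)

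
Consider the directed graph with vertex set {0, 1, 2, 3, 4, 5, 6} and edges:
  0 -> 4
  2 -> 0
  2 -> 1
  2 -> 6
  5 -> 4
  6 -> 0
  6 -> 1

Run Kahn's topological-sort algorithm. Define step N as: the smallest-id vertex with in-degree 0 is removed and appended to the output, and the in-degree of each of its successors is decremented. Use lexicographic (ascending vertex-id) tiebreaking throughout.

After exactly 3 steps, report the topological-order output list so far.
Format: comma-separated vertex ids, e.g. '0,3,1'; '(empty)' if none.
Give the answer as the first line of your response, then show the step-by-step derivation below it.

2,3,5

step 1: output 2; order=[2]; indeg=(1,1,0,0,2,0,0)
step 2: output 3; order=[2,3]; indeg=(1,1,0,0,2,0,0)
step 3: output 5; order=[2,3,5]; indeg=(1,1,0,0,1,0,0)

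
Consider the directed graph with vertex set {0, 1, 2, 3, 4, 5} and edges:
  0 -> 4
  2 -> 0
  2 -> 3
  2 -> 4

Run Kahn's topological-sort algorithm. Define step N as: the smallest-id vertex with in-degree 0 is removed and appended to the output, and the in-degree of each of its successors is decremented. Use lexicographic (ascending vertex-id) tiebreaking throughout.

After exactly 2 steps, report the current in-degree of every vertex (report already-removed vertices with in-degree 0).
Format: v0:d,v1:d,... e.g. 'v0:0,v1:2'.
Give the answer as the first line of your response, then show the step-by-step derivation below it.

v0:0,v1:0,v2:0,v3:0,v4:1,v5:0

step 1: output 1; order=[1]; indeg=(1,0,0,1,2,0)
step 2: output 2; order=[1,2]; indeg=(0,0,0,0,1,0)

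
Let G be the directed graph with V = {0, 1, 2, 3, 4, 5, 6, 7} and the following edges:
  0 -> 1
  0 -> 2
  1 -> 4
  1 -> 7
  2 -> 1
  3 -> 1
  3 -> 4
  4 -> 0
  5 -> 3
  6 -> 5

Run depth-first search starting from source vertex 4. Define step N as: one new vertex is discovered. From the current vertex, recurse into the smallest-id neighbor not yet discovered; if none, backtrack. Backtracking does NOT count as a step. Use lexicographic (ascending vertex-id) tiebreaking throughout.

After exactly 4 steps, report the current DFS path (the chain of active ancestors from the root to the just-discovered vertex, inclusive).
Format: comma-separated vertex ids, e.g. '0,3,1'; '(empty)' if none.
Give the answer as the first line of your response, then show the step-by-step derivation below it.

4,0,1,7

step 1: discover 4; path=4; order=4
step 2: discover 0; path=4>0; order=4,0
step 3: discover 1; path=4>0>1; order=4,0,1
step 4: discover 7; path=4>0>1>7; order=4,0,1,7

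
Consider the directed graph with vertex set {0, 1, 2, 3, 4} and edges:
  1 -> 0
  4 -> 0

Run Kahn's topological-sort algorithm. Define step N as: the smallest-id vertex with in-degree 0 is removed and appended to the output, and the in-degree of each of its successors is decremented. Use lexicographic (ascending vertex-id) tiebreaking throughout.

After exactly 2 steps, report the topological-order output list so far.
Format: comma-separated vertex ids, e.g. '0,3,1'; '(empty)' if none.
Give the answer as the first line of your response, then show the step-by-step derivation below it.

1,2

step 1: output 1; order=[1]; indeg=(1,0,0,0,0)
step 2: output 2; order=[1,2]; indeg=(1,0,0,0,0)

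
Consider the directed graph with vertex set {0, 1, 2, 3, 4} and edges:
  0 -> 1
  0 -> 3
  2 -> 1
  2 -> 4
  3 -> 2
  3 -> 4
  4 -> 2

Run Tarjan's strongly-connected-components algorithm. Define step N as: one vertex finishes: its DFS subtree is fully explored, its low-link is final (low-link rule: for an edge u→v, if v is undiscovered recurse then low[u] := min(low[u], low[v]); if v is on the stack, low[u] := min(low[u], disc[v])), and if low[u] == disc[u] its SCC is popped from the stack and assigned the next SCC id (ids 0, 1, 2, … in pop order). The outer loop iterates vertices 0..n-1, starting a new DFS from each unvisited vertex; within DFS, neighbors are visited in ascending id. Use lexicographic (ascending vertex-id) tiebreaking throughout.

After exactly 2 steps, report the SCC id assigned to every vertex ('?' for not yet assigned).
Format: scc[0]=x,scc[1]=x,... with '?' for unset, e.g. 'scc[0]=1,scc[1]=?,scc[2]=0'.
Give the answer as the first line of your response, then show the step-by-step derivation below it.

scc[0]=?,scc[1]=0,scc[2]=?,scc[3]=?,scc[4]=?

step 1: low=(low[0]=0,low[1]=1,low[2]=?,low[3]=?,low[4]=?); scc=(scc[0]=?,scc[1]=0,scc[2]=?,scc[3]=?,scc[4]=?)
step 2: low=(low[0]=0,low[1]=1,low[2]=3,low[3]=2,low[4]=3); scc=(scc[0]=?,scc[1]=0,scc[2]=?,scc[3]=?,scc[4]=?)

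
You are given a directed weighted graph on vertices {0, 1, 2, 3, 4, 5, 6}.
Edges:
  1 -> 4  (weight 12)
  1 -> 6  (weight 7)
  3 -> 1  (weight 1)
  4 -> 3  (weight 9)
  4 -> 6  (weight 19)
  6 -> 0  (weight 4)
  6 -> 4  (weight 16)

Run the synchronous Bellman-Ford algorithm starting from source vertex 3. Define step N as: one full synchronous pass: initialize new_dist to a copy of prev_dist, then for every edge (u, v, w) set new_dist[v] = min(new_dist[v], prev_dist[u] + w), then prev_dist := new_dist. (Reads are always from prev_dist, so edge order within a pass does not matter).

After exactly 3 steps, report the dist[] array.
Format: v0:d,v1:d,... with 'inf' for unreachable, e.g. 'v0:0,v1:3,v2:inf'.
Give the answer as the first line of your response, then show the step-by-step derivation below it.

v0:12,v1:1,v2:inf,v3:0,v4:13,v5:inf,v6:8

step 1: dist = v0:inf,v1:1,v2:inf,v3:0,v4:inf,v5:inf,v6:inf
step 2: dist = v0:inf,v1:1,v2:inf,v3:0,v4:13,v5:inf,v6:8
step 3: dist = v0:12,v1:1,v2:inf,v3:0,v4:13,v5:inf,v6:8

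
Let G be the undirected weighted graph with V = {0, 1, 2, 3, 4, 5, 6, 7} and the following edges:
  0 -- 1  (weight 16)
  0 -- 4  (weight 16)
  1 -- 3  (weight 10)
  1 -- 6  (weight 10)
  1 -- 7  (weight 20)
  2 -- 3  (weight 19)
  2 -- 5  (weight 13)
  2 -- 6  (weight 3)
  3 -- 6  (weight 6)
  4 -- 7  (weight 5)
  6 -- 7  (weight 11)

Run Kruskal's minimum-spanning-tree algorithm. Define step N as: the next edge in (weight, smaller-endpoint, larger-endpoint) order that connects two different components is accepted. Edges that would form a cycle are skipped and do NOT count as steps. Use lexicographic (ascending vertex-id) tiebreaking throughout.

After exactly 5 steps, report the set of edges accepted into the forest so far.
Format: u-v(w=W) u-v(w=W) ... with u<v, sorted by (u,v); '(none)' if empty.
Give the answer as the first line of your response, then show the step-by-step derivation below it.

1-3(w=10) 2-6(w=3) 3-6(w=6) 4-7(w=5) 6-7(w=11)

step 1: add edge 2-6 (w=3); MST = {2-6(w=3)}
step 2: add edge 4-7 (w=5); MST = {2-6(w=3) 4-7(w=5)}
step 3: add edge 3-6 (w=6); MST = {2-6(w=3) 3-6(w=6) 4-7(w=5)}
step 4: add edge 1-3 (w=10); MST = {1-3(w=10) 2-6(w=3) 3-6(w=6) 4-7(w=5)}
step 5: add edge 6-7 (w=11); MST = {1-3(w=10) 2-6(w=3) 3-6(w=6) 4-7(w=5) 6-7(w=11)}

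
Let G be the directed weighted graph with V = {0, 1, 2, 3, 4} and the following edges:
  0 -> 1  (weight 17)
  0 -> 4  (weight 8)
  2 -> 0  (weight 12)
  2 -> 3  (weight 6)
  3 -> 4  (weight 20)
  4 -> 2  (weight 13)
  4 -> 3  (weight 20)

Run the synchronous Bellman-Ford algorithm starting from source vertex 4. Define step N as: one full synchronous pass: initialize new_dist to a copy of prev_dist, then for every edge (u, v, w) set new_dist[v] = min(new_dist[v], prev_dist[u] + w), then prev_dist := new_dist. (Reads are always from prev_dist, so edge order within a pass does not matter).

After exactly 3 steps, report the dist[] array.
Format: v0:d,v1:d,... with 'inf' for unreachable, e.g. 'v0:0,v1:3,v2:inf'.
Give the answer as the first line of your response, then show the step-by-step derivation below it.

v0:25,v1:42,v2:13,v3:19,v4:0

step 1: dist = v0:inf,v1:inf,v2:13,v3:20,v4:0
step 2: dist = v0:25,v1:inf,v2:13,v3:19,v4:0
step 3: dist = v0:25,v1:42,v2:13,v3:19,v4:0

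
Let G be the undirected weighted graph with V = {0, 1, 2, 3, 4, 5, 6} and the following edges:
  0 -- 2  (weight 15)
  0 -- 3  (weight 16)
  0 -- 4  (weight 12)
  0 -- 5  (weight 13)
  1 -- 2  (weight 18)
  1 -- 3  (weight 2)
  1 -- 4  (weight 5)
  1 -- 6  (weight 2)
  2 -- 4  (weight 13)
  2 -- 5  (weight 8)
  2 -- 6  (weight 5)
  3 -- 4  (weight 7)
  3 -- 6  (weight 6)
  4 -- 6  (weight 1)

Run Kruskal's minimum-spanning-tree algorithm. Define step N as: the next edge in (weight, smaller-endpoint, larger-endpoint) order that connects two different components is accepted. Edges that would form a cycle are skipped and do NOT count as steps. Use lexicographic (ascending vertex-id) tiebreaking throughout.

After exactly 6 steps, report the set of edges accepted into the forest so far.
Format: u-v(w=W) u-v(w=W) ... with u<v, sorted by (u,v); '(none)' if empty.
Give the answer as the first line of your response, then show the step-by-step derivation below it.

0-4(w=12) 1-3(w=2) 1-6(w=2) 2-5(w=8) 2-6(w=5) 4-6(w=1)

step 1: add edge 4-6 (w=1); MST = {4-6(w=1)}
step 2: add edge 1-3 (w=2); MST = {1-3(w=2) 4-6(w=1)}
step 3: add edge 1-6 (w=2); MST = {1-3(w=2) 1-6(w=2) 4-6(w=1)}
step 4: add edge 2-6 (w=5); MST = {1-3(w=2) 1-6(w=2) 2-6(w=5) 4-6(w=1)}
step 5: add edge 2-5 (w=8); MST = {1-3(w=2) 1-6(w=2) 2-5(w=8) 2-6(w=5) 4-6(w=1)}
step 6: add edge 0-4 (w=12); MST = {0-4(w=12) 1-3(w=2) 1-6(w=2) 2-5(w=8) 2-6(w=5) 4-6(w=1)}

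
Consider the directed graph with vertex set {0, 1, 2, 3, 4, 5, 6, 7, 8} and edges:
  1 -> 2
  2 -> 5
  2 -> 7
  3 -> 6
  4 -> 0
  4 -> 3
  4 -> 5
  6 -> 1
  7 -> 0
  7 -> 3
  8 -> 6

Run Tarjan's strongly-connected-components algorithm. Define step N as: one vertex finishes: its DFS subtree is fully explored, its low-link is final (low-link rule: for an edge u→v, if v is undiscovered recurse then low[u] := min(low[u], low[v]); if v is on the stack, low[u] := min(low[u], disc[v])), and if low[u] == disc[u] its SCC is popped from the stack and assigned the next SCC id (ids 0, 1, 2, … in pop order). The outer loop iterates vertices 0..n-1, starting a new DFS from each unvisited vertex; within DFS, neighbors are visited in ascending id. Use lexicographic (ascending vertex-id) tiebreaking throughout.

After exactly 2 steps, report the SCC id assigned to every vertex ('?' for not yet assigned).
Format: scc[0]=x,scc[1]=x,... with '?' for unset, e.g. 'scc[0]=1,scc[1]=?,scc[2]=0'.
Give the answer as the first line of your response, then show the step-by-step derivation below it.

scc[0]=0,scc[1]=?,scc[2]=?,scc[3]=?,scc[4]=?,scc[5]=1,scc[6]=?,scc[7]=?,scc[8]=?

step 1: low=(low[0]=0,low[1]=?,low[2]=?,low[3]=?,low[4]=?,low[5]=?,low[6]=?,low[7]=?,low[8]=?); scc=(scc[0]=0,scc[1]=?,scc[2]=?,scc[3]=?,scc[4]=?,scc[5]=?,scc[6]=?,scc[7]=?,scc[8]=?)
step 2: low=(low[0]=0,low[1]=1,low[2]=2,low[3]=?,low[4]=?,low[5]=3,low[6]=?,low[7]=?,low[8]=?); scc=(scc[0]=0,scc[1]=?,scc[2]=?,scc[3]=?,scc[4]=?,scc[5]=1,scc[6]=?,scc[7]=?,scc[8]=?)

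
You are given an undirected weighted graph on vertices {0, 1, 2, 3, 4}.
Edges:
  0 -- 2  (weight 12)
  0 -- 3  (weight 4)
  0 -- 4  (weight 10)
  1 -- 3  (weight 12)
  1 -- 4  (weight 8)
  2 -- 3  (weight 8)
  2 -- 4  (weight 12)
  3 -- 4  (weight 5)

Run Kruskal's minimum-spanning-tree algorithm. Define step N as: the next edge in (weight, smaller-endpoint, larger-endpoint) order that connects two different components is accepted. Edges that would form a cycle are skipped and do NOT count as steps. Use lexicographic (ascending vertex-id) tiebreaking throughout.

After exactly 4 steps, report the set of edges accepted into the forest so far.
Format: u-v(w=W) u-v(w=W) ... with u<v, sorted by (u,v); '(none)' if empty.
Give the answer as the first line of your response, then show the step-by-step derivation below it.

0-3(w=4) 1-4(w=8) 2-3(w=8) 3-4(w=5)

step 1: add edge 0-3 (w=4); MST = {0-3(w=4)}
step 2: add edge 3-4 (w=5); MST = {0-3(w=4) 3-4(w=5)}
step 3: add edge 1-4 (w=8); MST = {0-3(w=4) 1-4(w=8) 3-4(w=5)}
step 4: add edge 2-3 (w=8); MST = {0-3(w=4) 1-4(w=8) 2-3(w=8) 3-4(w=5)}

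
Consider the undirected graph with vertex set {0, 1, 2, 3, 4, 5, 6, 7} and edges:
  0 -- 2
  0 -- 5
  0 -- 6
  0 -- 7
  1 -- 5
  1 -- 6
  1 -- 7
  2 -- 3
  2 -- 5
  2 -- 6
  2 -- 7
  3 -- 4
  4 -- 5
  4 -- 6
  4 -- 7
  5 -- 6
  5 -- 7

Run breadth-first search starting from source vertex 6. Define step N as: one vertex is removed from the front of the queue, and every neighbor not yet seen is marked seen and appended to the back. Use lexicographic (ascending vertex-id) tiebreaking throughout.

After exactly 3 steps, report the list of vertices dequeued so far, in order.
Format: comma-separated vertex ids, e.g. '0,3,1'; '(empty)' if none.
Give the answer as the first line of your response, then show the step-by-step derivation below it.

6,0,1

step 1: dequeue 6; queue=[0,1,2,4,5]; order=6
step 2: dequeue 0; queue=[1,2,4,5,7]; order=6,0
step 3: dequeue 1; queue=[2,4,5,7]; order=6,0,1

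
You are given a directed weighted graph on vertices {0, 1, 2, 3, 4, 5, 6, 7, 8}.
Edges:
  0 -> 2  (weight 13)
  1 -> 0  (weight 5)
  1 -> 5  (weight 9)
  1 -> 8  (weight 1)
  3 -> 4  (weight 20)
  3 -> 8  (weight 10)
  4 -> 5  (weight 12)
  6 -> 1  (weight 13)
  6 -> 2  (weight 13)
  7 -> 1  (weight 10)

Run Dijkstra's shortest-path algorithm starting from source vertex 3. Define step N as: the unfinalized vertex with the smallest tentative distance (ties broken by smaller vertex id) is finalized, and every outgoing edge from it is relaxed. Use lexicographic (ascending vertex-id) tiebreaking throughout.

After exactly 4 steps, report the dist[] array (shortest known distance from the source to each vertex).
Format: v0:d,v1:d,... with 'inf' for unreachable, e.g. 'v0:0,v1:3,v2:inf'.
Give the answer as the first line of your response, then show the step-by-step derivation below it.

v0:inf,v1:inf,v2:inf,v3:0,v4:20,v5:32,v6:inf,v7:inf,v8:10

step 1: dist = v0:inf,v1:inf,v2:inf,v3:0,v4:20,v5:inf,v6:inf,v7:inf,v8:10
step 2: dist = v0:inf,v1:inf,v2:inf,v3:0,v4:20,v5:inf,v6:inf,v7:inf,v8:10
step 3: dist = v0:inf,v1:inf,v2:inf,v3:0,v4:20,v5:32,v6:inf,v7:inf,v8:10
step 4: dist = v0:inf,v1:inf,v2:inf,v3:0,v4:20,v5:32,v6:inf,v7:inf,v8:10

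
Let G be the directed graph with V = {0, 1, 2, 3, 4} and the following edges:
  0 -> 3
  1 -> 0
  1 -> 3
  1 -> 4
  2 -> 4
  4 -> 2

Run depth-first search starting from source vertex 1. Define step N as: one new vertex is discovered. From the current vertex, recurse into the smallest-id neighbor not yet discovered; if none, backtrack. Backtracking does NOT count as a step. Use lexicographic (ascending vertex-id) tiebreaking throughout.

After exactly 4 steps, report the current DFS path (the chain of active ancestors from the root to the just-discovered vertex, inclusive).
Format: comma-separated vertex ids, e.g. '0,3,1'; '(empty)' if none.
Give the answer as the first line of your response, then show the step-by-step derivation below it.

1,4

step 1: discover 1; path=1; order=1
step 2: discover 0; path=1>0; order=1,0
step 3: discover 3; path=1>0>3; order=1,0,3
step 4: discover 4; path=1>4; order=1,0,3,4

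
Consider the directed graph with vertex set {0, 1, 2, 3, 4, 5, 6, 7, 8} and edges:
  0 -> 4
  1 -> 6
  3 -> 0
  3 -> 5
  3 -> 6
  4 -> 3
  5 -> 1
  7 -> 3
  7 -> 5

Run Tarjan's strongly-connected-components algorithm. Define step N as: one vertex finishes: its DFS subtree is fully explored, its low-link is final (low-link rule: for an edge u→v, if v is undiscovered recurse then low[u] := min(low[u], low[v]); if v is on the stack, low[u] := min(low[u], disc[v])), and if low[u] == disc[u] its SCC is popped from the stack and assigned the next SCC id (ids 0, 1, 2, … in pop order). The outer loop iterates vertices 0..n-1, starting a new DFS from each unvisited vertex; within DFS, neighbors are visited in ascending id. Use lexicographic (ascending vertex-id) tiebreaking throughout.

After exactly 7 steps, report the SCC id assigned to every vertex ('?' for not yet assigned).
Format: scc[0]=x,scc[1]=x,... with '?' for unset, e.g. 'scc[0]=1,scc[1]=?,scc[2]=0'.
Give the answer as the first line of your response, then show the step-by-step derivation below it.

scc[0]=3,scc[1]=1,scc[2]=4,scc[3]=3,scc[4]=3,scc[5]=2,scc[6]=0,scc[7]=?,scc[8]=?

step 1: low=(low[0]=0,low[1]=4,low[2]=?,low[3]=0,low[4]=1,low[5]=3,low[6]=5,low[7]=?,low[8]=?); scc=(scc[0]=?,scc[1]=?,scc[2]=?,scc[3]=?,scc[4]=?,scc[5]=?,scc[6]=0,scc[7]=?,scc[8]=?)
step 2: low=(low[0]=0,low[1]=4,low[2]=?,low[3]=0,low[4]=1,low[5]=3,low[6]=5,low[7]=?,low[8]=?); scc=(scc[0]=?,scc[1]=1,scc[2]=?,scc[3]=?,scc[4]=?,scc[5]=?,scc[6]=0,scc[7]=?,scc[8]=?)
step 3: low=(low[0]=0,low[1]=4,low[2]=?,low[3]=0,low[4]=1,low[5]=3,low[6]=5,low[7]=?,low[8]=?); scc=(scc[0]=?,scc[1]=1,scc[2]=?,scc[3]=?,scc[4]=?,scc[5]=2,scc[6]=0,scc[7]=?,scc[8]=?)
step 4: low=(low[0]=0,low[1]=4,low[2]=?,low[3]=0,low[4]=1,low[5]=3,low[6]=5,low[7]=?,low[8]=?); scc=(scc[0]=?,scc[1]=1,scc[2]=?,scc[3]=?,scc[4]=?,scc[5]=2,scc[6]=0,scc[7]=?,scc[8]=?)
step 5: low=(low[0]=0,low[1]=4,low[2]=?,low[3]=0,low[4]=0,low[5]=3,low[6]=5,low[7]=?,low[8]=?); scc=(scc[0]=?,scc[1]=1,scc[2]=?,scc[3]=?,scc[4]=?,scc[5]=2,scc[6]=0,scc[7]=?,scc[8]=?)
step 6: low=(low[0]=0,low[1]=4,low[2]=?,low[3]=0,low[4]=0,low[5]=3,low[6]=5,low[7]=?,low[8]=?); scc=(scc[0]=3,scc[1]=1,scc[2]=?,scc[3]=3,scc[4]=3,scc[5]=2,scc[6]=0,scc[7]=?,scc[8]=?)
step 7: low=(low[0]=0,low[1]=4,low[2]=6,low[3]=0,low[4]=0,low[5]=3,low[6]=5,low[7]=?,low[8]=?); scc=(scc[0]=3,scc[1]=1,scc[2]=4,scc[3]=3,scc[4]=3,scc[5]=2,scc[6]=0,scc[7]=?,scc[8]=?)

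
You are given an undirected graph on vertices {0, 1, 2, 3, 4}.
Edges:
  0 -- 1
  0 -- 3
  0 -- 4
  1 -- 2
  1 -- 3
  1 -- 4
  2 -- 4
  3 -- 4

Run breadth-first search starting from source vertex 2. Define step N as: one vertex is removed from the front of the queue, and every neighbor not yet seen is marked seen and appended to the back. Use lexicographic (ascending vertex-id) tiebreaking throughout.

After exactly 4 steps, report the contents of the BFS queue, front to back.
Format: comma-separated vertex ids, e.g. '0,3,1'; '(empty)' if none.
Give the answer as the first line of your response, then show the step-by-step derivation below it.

3

step 1: dequeue 2; queue=[1,4]; order=2
step 2: dequeue 1; queue=[4,0,3]; order=2,1
step 3: dequeue 4; queue=[0,3]; order=2,1,4
step 4: dequeue 0; queue=[3]; order=2,1,4,0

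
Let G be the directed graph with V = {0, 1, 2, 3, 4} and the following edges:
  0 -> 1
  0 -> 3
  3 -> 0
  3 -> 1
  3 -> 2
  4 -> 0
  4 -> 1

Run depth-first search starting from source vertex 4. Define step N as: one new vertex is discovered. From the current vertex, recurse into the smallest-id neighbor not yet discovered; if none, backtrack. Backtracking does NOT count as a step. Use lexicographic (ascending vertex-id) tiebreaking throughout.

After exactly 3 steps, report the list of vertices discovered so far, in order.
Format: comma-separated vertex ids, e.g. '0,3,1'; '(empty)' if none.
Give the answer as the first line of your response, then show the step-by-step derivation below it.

4,0,1

step 1: discover 4; path=4; order=4
step 2: discover 0; path=4>0; order=4,0
step 3: discover 1; path=4>0>1; order=4,0,1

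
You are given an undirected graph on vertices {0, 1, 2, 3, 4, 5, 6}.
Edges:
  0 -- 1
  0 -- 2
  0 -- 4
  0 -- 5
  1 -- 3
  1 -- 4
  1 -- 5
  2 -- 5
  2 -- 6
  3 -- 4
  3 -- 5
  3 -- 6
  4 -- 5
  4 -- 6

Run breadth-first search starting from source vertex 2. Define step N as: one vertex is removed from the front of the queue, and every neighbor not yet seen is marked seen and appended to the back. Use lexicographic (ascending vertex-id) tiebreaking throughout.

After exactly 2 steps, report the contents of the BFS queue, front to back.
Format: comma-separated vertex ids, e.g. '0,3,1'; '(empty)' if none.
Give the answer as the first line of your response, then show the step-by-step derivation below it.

5,6,1,4

step 1: dequeue 2; queue=[0,5,6]; order=2
step 2: dequeue 0; queue=[5,6,1,4]; order=2,0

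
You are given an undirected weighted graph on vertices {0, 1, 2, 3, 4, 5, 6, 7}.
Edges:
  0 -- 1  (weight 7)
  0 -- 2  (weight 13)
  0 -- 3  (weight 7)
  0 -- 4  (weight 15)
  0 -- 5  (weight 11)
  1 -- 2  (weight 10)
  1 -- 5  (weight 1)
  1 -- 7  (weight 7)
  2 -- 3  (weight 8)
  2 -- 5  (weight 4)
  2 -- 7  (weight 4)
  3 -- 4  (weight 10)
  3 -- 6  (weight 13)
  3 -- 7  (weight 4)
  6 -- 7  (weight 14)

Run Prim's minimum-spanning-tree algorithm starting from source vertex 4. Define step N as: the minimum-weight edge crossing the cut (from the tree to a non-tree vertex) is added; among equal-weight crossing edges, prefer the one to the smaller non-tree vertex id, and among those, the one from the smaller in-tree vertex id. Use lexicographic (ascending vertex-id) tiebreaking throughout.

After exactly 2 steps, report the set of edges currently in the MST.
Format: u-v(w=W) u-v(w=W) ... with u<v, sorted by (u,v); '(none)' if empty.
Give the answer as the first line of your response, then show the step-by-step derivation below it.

3-4(w=10) 3-7(w=4)

step 1: add edge 3-4 (w=10); MST = {3-4(w=10)}
step 2: add edge 3-7 (w=4); MST = {3-4(w=10) 3-7(w=4)}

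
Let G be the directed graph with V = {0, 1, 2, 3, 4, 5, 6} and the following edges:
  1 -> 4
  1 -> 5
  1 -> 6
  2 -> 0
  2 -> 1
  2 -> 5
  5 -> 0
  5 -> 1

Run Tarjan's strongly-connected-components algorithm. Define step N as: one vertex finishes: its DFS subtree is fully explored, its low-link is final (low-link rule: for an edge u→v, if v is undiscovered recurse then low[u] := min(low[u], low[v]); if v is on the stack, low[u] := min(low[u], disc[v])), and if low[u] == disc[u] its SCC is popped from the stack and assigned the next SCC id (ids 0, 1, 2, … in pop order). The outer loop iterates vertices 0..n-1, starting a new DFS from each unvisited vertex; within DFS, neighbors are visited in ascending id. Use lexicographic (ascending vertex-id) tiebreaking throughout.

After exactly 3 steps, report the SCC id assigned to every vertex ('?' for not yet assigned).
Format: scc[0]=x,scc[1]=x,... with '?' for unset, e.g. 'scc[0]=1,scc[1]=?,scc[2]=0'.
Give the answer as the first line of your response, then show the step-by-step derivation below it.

scc[0]=0,scc[1]=?,scc[2]=?,scc[3]=?,scc[4]=1,scc[5]=?,scc[6]=?

step 1: low=(low[0]=0,low[1]=?,low[2]=?,low[3]=?,low[4]=?,low[5]=?,low[6]=?); scc=(scc[0]=0,scc[1]=?,scc[2]=?,scc[3]=?,scc[4]=?,scc[5]=?,scc[6]=?)
step 2: low=(low[0]=0,low[1]=1,low[2]=?,low[3]=?,low[4]=2,low[5]=?,low[6]=?); scc=(scc[0]=0,scc[1]=?,scc[2]=?,scc[3]=?,scc[4]=1,scc[5]=?,scc[6]=?)
step 3: low=(low[0]=0,low[1]=1,low[2]=?,low[3]=?,low[4]=2,low[5]=1,low[6]=?); scc=(scc[0]=0,scc[1]=?,scc[2]=?,scc[3]=?,scc[4]=1,scc[5]=?,scc[6]=?)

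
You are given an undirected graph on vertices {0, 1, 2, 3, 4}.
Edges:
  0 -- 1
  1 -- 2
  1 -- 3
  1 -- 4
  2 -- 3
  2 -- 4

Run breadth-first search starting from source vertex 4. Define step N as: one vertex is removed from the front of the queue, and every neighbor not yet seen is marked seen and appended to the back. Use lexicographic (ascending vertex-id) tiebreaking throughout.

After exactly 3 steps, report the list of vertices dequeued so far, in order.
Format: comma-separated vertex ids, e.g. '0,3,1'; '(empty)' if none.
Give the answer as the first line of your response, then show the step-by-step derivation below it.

4,1,2

step 1: dequeue 4; queue=[1,2]; order=4
step 2: dequeue 1; queue=[2,0,3]; order=4,1
step 3: dequeue 2; queue=[0,3]; order=4,1,2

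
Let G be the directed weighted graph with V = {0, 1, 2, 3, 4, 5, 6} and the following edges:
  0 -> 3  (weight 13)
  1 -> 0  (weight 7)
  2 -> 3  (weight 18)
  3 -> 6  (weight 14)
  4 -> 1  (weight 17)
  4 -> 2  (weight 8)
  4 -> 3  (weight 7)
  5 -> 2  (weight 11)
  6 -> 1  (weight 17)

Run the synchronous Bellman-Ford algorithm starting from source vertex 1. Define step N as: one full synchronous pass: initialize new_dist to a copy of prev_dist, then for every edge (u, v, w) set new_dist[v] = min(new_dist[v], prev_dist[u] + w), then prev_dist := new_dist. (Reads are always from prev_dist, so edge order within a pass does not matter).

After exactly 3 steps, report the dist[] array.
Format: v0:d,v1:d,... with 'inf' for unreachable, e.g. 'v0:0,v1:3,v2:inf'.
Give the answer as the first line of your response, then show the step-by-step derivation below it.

v0:7,v1:0,v2:inf,v3:20,v4:inf,v5:inf,v6:34

step 1: dist = v0:7,v1:0,v2:inf,v3:inf,v4:inf,v5:inf,v6:inf
step 2: dist = v0:7,v1:0,v2:inf,v3:20,v4:inf,v5:inf,v6:inf
step 3: dist = v0:7,v1:0,v2:inf,v3:20,v4:inf,v5:inf,v6:34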